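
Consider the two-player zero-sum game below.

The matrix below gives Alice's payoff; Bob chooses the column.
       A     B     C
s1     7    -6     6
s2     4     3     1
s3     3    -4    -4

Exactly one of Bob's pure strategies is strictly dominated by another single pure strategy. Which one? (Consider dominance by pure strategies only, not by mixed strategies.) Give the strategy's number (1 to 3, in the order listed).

1

Bob prefers columns that give Alice less. Compare A with B: -6 < 7, 3 < 4, -4 < 3.
So B strictly dominates A for Bob; A is strictly dominated.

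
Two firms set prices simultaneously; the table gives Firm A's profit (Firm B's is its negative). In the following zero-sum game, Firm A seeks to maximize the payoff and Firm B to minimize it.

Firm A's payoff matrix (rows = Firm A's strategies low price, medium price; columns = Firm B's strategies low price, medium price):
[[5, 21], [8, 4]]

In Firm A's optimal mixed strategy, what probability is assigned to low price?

1/5

Row minima are 5 and 4, so Firm A's maximin is 5; column maxima are 8 and 21, so Firm B's minimax is 8. These differ, so the equilibrium is in mixed strategies.
Let Firm A play low price with probability p. Firm B is indifferent when 5p + 8(1−p) = 21p + 4(1−p), giving p = 1/5.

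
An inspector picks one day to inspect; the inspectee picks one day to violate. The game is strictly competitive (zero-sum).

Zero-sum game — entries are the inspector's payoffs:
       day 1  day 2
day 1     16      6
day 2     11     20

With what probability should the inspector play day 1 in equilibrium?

Row minima are 6 and 11, so the inspector's maximin is 11; column maxima are 16 and 20, so the inspectee's minimax is 16. These differ, so the equilibrium is in mixed strategies.
Let the inspector play day 1 with probability p. The inspectee is indifferent when 16p + 11(1−p) = 6p + 20(1−p), giving p = 9/19.

9/19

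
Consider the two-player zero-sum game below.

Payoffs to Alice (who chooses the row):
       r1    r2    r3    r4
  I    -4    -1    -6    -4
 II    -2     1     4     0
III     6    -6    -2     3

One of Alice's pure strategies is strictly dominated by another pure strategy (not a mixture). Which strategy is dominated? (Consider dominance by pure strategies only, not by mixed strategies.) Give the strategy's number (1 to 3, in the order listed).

Compare I with II: -2 > -4, 1 > -1, 4 > -6, 0 > -4.
So II strictly dominates I for Alice; I is strictly dominated.

1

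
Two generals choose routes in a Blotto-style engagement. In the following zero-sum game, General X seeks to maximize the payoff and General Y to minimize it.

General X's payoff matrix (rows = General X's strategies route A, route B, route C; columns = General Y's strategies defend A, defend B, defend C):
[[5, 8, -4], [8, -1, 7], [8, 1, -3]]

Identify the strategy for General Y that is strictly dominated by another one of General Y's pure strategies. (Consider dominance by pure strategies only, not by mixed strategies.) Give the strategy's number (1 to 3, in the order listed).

1

General Y prefers columns that give General X less. Compare defend A with defend C: -4 < 5, 7 < 8, -3 < 8.
So defend C strictly dominates defend A for General Y; defend A is strictly dominated.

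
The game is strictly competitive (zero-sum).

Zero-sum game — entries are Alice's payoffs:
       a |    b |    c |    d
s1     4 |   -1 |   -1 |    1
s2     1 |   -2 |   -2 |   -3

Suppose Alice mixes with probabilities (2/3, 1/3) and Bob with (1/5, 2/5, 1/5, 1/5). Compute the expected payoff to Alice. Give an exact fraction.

-4/15

Against (1/5, 2/5, 1/5, 1/5), each row's expected payoff is s1: 2/5; s2: -8/5.
Taking the (2/3, 1/3)-weighted average: (2/3)·(2/5) + (1/3)·(-8/5) = -4/15.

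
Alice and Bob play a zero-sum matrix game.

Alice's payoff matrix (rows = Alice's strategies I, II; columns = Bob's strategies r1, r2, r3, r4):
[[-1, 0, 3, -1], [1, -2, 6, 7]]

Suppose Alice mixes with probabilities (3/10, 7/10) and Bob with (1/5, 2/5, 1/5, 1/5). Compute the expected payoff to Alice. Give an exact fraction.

73/50

Against (1/5, 2/5, 1/5, 1/5), each row's expected payoff is I: 1/5; II: 2.
Taking the (3/10, 7/10)-weighted average: (3/10)·(1/5) + (7/10)·(2) = 73/50.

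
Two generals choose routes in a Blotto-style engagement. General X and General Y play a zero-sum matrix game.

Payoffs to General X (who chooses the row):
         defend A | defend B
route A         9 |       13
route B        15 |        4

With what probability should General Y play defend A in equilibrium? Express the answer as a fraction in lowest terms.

Row minima are 9 and 4, so General X's maximin is 9; column maxima are 15 and 13, so General Y's minimax is 13. These differ, so the equilibrium is in mixed strategies.
Let General Y play defend A with probability q. General X is indifferent when 9q + 13(1−q) = 15q + 4(1−q), giving q = 3/5.

3/5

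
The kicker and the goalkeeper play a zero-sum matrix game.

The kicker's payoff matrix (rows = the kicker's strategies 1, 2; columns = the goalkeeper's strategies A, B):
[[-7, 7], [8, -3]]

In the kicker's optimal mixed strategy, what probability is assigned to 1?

11/25

Row minima are -7 and -3, so the kicker's maximin is -3; column maxima are 8 and 7, so the goalkeeper's minimax is 7. These differ, so the equilibrium is in mixed strategies.
Let the kicker play 1 with probability p. The goalkeeper is indifferent when −7p + 8(1−p) = 7p − 3(1−p), giving p = 11/25.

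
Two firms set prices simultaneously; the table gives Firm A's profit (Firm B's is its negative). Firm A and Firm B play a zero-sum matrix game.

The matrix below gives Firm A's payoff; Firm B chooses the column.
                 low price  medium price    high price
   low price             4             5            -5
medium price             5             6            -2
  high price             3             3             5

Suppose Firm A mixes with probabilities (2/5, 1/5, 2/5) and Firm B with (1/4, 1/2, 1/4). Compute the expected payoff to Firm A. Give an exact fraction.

61/20

Against (1/4, 1/2, 1/4), each row's expected payoff is low price: 9/4; medium price: 15/4; high price: 7/2.
Taking the (2/5, 1/5, 2/5)-weighted average: (2/5)·(9/4) + (1/5)·(15/4) + (2/5)·(7/2) = 61/20.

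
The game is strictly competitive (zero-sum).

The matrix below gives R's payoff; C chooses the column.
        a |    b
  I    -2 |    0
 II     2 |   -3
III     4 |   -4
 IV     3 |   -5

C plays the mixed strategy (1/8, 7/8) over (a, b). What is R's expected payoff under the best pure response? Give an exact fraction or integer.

I: (-2)·(1/8) + (0)·(7/8) = -1/4.
II: (2)·(1/8) + (-3)·(7/8) = -19/8.
III: (4)·(1/8) + (-4)·(7/8) = -3.
IV: (3)·(1/8) + (-5)·(7/8) = -4.
The best pure response is I with expected payoff -1/4.

-1/4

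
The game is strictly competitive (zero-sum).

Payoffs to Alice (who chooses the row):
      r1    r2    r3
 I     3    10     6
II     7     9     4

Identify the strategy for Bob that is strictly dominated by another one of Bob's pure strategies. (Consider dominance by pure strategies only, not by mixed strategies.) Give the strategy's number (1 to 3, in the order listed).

Bob prefers columns that give Alice less. Compare r2 with r1: 3 < 10, 7 < 9.
So r1 strictly dominates r2 for Bob; r2 is strictly dominated.

2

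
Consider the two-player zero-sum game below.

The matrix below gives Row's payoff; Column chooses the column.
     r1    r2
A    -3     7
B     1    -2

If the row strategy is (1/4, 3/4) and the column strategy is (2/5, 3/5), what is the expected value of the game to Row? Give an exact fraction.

Against (2/5, 3/5), each row's expected payoff is A: 3; B: -4/5.
Taking the (1/4, 3/4)-weighted average: (1/4)·(3) + (3/4)·(-4/5) = 3/20.

3/20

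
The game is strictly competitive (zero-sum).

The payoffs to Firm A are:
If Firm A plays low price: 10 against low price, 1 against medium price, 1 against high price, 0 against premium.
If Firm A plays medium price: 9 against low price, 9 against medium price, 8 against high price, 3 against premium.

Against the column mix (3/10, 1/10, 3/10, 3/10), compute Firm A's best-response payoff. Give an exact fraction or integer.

low price: (10)·(3/10) + (1)·(1/10) + (1)·(3/10) + (0)·(3/10) = 17/5.
medium price: (9)·(3/10) + (9)·(1/10) + (8)·(3/10) + (3)·(3/10) = 69/10.
The best pure response is medium price with expected payoff 69/10.

69/10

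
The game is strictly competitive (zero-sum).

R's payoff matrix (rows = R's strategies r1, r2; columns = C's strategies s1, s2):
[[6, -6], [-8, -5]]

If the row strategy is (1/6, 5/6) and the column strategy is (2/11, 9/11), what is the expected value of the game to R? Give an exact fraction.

Against (2/11, 9/11), each row's expected payoff is r1: -42/11; r2: -61/11.
Taking the (1/6, 5/6)-weighted average: (1/6)·(-42/11) + (5/6)·(-61/11) = -347/66.

-347/66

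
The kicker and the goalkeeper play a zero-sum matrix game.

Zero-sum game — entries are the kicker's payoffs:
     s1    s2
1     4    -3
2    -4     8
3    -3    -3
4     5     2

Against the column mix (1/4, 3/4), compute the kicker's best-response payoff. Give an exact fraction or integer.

1: (4)·(1/4) + (-3)·(3/4) = -5/4.
2: (-4)·(1/4) + (8)·(3/4) = 5.
3: (-3)·(1/4) + (-3)·(3/4) = -3.
4: (5)·(1/4) + (2)·(3/4) = 11/4.
The best pure response is 2 with expected payoff 5.

5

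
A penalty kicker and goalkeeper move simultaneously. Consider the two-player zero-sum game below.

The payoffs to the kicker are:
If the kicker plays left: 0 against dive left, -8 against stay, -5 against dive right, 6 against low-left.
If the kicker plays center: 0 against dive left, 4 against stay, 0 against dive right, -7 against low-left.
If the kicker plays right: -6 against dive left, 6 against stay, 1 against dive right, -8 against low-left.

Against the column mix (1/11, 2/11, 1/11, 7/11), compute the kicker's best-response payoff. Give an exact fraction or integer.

left: (0)·(1/11) + (-8)·(2/11) + (-5)·(1/11) + (6)·(7/11) = 21/11.
center: (0)·(1/11) + (4)·(2/11) + (0)·(1/11) + (-7)·(7/11) = -41/11.
right: (-6)·(1/11) + (6)·(2/11) + (1)·(1/11) + (-8)·(7/11) = -49/11.
The best pure response is left with expected payoff 21/11.

21/11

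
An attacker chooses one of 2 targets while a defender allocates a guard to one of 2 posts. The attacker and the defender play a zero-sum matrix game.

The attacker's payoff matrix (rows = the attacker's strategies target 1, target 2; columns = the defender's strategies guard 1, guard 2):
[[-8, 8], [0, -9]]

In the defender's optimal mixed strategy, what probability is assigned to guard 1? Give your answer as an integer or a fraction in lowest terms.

17/25

Row minima are -8 and -9, so the attacker's maximin is -8; column maxima are 0 and 8, so the defender's minimax is 0. These differ, so the equilibrium is in mixed strategies.
Let the defender play guard 1 with probability q. The attacker is indifferent when −8q + 8(1−q) = −9(1−q), giving q = 17/25.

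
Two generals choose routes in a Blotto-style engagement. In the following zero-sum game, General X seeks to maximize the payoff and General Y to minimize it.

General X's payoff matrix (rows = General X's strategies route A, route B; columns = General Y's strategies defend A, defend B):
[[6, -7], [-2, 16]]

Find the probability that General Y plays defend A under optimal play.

23/31

Row minima are -7 and -2, so General X's maximin is -2; column maxima are 6 and 16, so General Y's minimax is 6. These differ, so the equilibrium is in mixed strategies.
Let General Y play defend A with probability q. General X is indifferent when 6q − 7(1−q) = −2q + 16(1−q), giving q = 23/31.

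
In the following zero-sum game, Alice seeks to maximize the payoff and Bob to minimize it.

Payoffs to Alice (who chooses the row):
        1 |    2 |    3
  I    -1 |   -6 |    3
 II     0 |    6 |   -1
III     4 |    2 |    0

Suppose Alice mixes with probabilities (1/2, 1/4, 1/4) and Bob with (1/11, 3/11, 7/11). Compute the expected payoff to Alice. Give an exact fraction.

Against (1/11, 3/11, 7/11), each row's expected payoff is I: 2/11; II: 1; III: 10/11.
Taking the (1/2, 1/4, 1/4)-weighted average: (1/2)·(2/11) + (1/4)·(1) + (1/4)·(10/11) = 25/44.

25/44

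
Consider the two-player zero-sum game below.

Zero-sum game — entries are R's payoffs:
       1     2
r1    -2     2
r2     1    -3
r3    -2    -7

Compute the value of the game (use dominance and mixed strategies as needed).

-1/2

Row r3 is strictly dominated by row r2, so R never plays it.
The remaining 2×2 game on (r1, r2) × (1, 2) has no saddle point. Let R play r1 with probability p; indifference gives −2p + (1−p) = 2p − 3(1−p), so p = 1/2.
Similarly C's optimal q on 1 is 5/8, and the value is -2·(5/8) + (2)·(3/8) = -1/2.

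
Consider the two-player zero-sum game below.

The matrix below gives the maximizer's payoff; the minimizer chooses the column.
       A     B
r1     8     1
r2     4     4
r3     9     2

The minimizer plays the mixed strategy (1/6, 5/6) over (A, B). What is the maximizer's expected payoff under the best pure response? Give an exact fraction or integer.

4

r1: (8)·(1/6) + (1)·(5/6) = 13/6.
r2: (4)·(1/6) + (4)·(5/6) = 4.
r3: (9)·(1/6) + (2)·(5/6) = 19/6.
The best pure response is r2 with expected payoff 4.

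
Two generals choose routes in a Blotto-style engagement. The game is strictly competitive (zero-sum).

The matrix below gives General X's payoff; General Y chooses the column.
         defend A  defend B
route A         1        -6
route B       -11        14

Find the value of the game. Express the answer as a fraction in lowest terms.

-13/8

Row minima are -6 and -11, so General X's maximin is -6; column maxima are 1 and 14, so General Y's minimax is 1. These differ, so the equilibrium is in mixed strategies.
Let General X play route A with probability p. General Y is indifferent when p − 11(1−p) = −6p + 14(1−p), giving p = 25/32.
Let General Y play defend A with probability q. General X is indifferent when q − 6(1−q) = −11q + 14(1−q), giving q = 5/8.
The value is 1·(5/8) + (-6)·(3/8) = -13/8.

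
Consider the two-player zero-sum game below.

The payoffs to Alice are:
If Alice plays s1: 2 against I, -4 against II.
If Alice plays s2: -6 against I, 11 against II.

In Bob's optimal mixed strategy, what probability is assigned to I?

Row minima are -4 and -6, so Alice's maximin is -4; column maxima are 2 and 11, so Bob's minimax is 2. These differ, so the equilibrium is in mixed strategies.
Let Bob play I with probability q. Alice is indifferent when 2q − 4(1−q) = −6q + 11(1−q), giving q = 15/23.

15/23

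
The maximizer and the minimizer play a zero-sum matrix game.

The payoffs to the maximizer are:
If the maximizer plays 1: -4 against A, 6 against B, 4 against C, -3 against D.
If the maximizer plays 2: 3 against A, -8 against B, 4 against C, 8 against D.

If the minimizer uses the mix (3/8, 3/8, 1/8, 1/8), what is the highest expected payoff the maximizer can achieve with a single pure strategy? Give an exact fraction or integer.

1: (-4)·(3/8) + (6)·(3/8) + (4)·(1/8) + (-3)·(1/8) = 7/8.
2: (3)·(3/8) + (-8)·(3/8) + (4)·(1/8) + (8)·(1/8) = -3/8.
The best pure response is 1 with expected payoff 7/8.

7/8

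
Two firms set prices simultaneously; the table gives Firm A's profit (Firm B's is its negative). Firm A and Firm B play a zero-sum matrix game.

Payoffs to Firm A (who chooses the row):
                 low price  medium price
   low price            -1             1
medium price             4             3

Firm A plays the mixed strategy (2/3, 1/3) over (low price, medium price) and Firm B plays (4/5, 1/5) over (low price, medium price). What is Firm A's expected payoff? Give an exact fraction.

Against (4/5, 1/5), each row's expected payoff is low price: -3/5; medium price: 19/5.
Taking the (2/3, 1/3)-weighted average: (2/3)·(-3/5) + (1/3)·(19/5) = 13/15.

13/15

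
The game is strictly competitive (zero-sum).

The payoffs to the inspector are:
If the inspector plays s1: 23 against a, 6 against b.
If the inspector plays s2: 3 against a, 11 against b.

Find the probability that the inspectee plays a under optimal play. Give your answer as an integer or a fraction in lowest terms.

1/5

Row minima are 6 and 3, so the inspector's maximin is 6; column maxima are 23 and 11, so the inspectee's minimax is 11. These differ, so the equilibrium is in mixed strategies.
Let the inspectee play a with probability q. The inspector is indifferent when 23q + 6(1−q) = 3q + 11(1−q), giving q = 1/5.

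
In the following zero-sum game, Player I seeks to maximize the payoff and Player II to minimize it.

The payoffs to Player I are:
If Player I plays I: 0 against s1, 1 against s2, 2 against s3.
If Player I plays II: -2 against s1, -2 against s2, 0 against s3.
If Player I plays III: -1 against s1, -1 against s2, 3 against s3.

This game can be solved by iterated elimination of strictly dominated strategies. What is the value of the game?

0

Column s3 is strictly dominated by s1 for Player II (0<2, -2<0, -1<3); eliminate s3.
Row II is strictly dominated by row I (0>-2, 1>-2); eliminate II.
Row III is strictly dominated by row I (0>-1, 1>-1); eliminate III.
Column s2 is strictly dominated by s1 for Player II (0<1); eliminate s2.
Only (I, s1) remains, with payoff 0.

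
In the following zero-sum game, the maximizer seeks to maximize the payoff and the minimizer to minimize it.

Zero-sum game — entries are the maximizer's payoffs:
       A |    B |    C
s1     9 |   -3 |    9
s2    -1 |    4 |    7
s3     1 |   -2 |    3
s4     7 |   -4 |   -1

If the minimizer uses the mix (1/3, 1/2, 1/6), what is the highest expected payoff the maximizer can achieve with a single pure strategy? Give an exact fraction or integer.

s1: (9)·(1/3) + (-3)·(1/2) + (9)·(1/6) = 3.
s2: (-1)·(1/3) + (4)·(1/2) + (7)·(1/6) = 17/6.
s3: (1)·(1/3) + (-2)·(1/2) + (3)·(1/6) = -1/6.
s4: (7)·(1/3) + (-4)·(1/2) + (-1)·(1/6) = 1/6.
The best pure response is s1 with expected payoff 3.

3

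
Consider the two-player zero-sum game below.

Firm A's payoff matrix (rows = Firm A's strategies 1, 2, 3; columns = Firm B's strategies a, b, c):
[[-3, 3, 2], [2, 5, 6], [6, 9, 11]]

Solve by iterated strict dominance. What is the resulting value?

6

Column c is strictly dominated by a for Firm B (-3<2, 2<6, 6<11); eliminate c.
Column b is strictly dominated by a for Firm B (-3<3, 2<5, 6<9); eliminate b.
Row 1 is strictly dominated by row 2 (2>-3); eliminate 1.
Row 2 is strictly dominated by row 3 (6>2); eliminate 2.
Only (3, a) remains, with payoff 6.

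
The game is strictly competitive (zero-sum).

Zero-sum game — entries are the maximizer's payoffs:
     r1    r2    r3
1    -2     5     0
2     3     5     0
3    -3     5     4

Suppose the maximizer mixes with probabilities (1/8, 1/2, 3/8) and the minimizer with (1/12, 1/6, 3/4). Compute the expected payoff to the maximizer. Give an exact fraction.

63/32

Against (1/12, 1/6, 3/4), each row's expected payoff is 1: 2/3; 2: 13/12; 3: 43/12.
Taking the (1/8, 1/2, 3/8)-weighted average: (1/8)·(2/3) + (1/2)·(13/12) + (3/8)·(43/12) = 63/32.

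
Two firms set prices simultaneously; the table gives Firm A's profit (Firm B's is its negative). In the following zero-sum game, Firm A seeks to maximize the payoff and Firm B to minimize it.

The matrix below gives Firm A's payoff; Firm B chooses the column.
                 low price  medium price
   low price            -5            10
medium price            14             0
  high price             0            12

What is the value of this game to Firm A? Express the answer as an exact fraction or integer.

Row low price is strictly dominated by row high price, so Firm A never plays it.
The remaining 2×2 game on (medium price, high price) × (low price, medium price) has no saddle point. Let Firm A play medium price with probability p; indifference gives 14p = 12(1−p), so p = 6/13.
Similarly Firm B's optimal q on low price is 6/13, and the value is 14·(6/13) + (0)·(7/13) = 84/13.

84/13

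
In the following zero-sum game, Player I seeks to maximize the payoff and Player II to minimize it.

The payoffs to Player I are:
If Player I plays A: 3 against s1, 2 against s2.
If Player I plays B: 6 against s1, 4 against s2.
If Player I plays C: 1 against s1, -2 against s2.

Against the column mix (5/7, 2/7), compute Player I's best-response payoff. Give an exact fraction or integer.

38/7

A: (3)·(5/7) + (2)·(2/7) = 19/7.
B: (6)·(5/7) + (4)·(2/7) = 38/7.
C: (1)·(5/7) + (-2)·(2/7) = 1/7.
The best pure response is B with expected payoff 38/7.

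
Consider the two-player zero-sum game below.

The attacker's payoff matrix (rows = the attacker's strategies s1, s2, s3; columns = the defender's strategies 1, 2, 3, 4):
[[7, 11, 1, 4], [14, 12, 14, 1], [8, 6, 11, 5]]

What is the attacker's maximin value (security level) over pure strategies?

The worst-case payoff for each row is s1: 1, s2: 1, s3: 5.
The best of these is 5.

5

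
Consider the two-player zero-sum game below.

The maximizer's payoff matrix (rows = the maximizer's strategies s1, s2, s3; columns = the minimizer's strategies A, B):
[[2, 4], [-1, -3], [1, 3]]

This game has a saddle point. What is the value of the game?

2

Row minima: 2, -3, 1 → the maximizer's maximin is 2.
Column maxima: 2, 4 → the minimizer's minimax is 2.
They coincide at (s1, A), so the value is 2.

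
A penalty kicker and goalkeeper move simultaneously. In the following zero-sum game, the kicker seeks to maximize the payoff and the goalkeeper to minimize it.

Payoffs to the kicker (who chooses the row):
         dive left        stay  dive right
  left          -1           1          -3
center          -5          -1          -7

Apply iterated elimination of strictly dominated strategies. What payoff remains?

-3

Column dive left is strictly dominated by dive right for the goalkeeper (-3<-1, -7<-5); eliminate dive left.
Column stay is strictly dominated by dive right for the goalkeeper (-3<1, -7<-1); eliminate stay.
Row center is strictly dominated by row left (-3>-7); eliminate center.
Only (left, dive right) remains, with payoff -3.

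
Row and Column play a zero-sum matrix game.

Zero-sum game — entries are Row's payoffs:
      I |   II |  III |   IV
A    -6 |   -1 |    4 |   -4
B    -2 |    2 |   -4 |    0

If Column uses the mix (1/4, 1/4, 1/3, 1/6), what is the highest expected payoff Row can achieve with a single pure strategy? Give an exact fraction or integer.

A: (-6)·(1/4) + (-1)·(1/4) + (4)·(1/3) + (-4)·(1/6) = -13/12.
B: (-2)·(1/4) + (2)·(1/4) + (-4)·(1/3) + (0)·(1/6) = -4/3.
The best pure response is A with expected payoff -13/12.

-13/12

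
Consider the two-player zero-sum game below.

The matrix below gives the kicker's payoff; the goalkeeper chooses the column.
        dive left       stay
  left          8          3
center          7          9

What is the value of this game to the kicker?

51/7

Row minima are 3 and 7, so the kicker's maximin is 7; column maxima are 8 and 9, so the goalkeeper's minimax is 8. These differ, so the equilibrium is in mixed strategies.
Let the kicker play left with probability p. The goalkeeper is indifferent when 8p + 7(1−p) = 3p + 9(1−p), giving p = 2/7.
Let the goalkeeper play dive left with probability q. The kicker is indifferent when 8q + 3(1−q) = 7q + 9(1−q), giving q = 6/7.
The value is 8·(6/7) + (3)·(1/7) = 51/7.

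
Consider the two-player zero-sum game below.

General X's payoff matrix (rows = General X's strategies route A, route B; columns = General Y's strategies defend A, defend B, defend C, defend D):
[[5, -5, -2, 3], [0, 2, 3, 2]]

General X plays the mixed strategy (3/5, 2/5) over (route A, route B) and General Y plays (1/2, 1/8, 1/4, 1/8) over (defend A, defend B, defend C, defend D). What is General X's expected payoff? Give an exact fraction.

Against (1/2, 1/8, 1/4, 1/8), each row's expected payoff is route A: 7/4; route B: 5/4.
Taking the (3/5, 2/5)-weighted average: (3/5)·(7/4) + (2/5)·(5/4) = 31/20.

31/20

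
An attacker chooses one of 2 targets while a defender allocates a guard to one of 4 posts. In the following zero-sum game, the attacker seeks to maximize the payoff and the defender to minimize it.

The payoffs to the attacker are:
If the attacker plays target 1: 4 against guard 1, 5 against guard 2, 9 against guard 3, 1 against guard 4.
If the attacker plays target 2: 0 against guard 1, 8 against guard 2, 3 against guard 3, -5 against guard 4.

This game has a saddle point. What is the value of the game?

Row minima: 1, -5 → the attacker's maximin is 1.
Column maxima: 4, 8, 9, 1 → the defender's minimax is 1.
They coincide at (target 1, guard 4), so the value is 1.

1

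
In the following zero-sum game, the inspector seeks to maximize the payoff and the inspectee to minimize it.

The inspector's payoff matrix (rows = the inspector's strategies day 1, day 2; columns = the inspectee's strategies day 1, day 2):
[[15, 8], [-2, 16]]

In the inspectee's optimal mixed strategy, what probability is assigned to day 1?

Row minima are 8 and -2, so the inspector's maximin is 8; column maxima are 15 and 16, so the inspectee's minimax is 15. These differ, so the equilibrium is in mixed strategies.
Let the inspectee play day 1 with probability q. The inspector is indifferent when 15q + 8(1−q) = −2q + 16(1−q), giving q = 8/25.

8/25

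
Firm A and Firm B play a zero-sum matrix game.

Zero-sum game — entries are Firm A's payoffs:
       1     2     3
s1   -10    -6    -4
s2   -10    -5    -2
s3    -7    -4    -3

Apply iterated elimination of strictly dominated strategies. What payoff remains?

-7

Row s1 is strictly dominated by row s3 (-7>-10, -4>-6, -3>-4); eliminate s1.
Column 2 is strictly dominated by 1 for Firm B (-10<-5, -7<-4); eliminate 2.
Column 3 is strictly dominated by 1 for Firm B (-10<-2, -7<-3); eliminate 3.
Row s2 is strictly dominated by row s3 (-7>-10); eliminate s2.
Only (s3, 1) remains, with payoff -7.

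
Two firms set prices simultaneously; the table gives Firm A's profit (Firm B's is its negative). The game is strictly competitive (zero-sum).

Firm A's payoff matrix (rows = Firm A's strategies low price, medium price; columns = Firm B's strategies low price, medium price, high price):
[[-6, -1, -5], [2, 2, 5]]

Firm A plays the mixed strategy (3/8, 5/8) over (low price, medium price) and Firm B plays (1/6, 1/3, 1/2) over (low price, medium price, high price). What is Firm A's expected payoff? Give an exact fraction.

3/4

Against (1/6, 1/3, 1/2), each row's expected payoff is low price: -23/6; medium price: 7/2.
Taking the (3/8, 5/8)-weighted average: (3/8)·(-23/6) + (5/8)·(7/2) = 3/4.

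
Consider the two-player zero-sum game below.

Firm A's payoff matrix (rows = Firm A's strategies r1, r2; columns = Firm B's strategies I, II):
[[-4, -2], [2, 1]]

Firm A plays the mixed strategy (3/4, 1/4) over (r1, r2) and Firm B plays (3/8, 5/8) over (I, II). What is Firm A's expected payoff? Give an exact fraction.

-55/32

Against (3/8, 5/8), each row's expected payoff is r1: -11/4; r2: 11/8.
Taking the (3/4, 1/4)-weighted average: (3/4)·(-11/4) + (1/4)·(11/8) = -55/32.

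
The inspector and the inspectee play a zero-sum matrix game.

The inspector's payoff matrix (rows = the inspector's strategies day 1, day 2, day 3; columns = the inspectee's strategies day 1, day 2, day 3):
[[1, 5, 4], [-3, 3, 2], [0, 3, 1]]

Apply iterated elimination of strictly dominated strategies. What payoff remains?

Row day 3 is strictly dominated by row day 1 (1>0, 5>3, 4>1); eliminate day 3.
Column day 2 is strictly dominated by day 1 for the inspectee (1<5, -3<3); eliminate day 2.
Column day 3 is strictly dominated by day 1 for the inspectee (1<4, -3<2); eliminate day 3.
Row day 2 is strictly dominated by row day 1 (1>-3); eliminate day 2.
Only (day 1, day 1) remains, with payoff 1.

1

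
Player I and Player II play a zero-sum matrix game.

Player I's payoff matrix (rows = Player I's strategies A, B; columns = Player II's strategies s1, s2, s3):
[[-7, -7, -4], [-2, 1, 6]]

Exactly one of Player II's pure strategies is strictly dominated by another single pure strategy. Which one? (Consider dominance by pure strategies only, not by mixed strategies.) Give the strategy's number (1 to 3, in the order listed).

Player II prefers columns that give Player I less. Compare s3 with s1: -7 < -4, -2 < 6.
So s1 strictly dominates s3 for Player II; s3 is strictly dominated.

3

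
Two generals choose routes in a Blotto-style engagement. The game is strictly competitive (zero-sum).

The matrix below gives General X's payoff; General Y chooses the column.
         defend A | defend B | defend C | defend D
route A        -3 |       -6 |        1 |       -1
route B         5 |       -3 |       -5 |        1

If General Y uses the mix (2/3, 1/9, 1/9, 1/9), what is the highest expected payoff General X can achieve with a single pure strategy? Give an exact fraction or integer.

route A: (-3)·(2/3) + (-6)·(1/9) + (1)·(1/9) + (-1)·(1/9) = -8/3.
route B: (5)·(2/3) + (-3)·(1/9) + (-5)·(1/9) + (1)·(1/9) = 23/9.
The best pure response is route B with expected payoff 23/9.

23/9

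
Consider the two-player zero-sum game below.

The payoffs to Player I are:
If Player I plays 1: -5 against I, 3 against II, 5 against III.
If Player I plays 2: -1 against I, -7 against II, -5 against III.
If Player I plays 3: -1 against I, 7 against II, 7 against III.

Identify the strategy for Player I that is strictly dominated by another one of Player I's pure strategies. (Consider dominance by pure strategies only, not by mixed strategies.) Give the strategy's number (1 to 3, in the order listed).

1

Compare 1 with 3: -1 > -5, 7 > 3, 7 > 5.
So 3 strictly dominates 1 for Player I; 1 is strictly dominated.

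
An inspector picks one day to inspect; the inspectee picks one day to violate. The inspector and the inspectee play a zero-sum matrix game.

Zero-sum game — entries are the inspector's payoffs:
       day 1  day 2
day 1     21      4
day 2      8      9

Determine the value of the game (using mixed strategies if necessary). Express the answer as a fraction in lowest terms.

157/18

Row minima are 4 and 8, so the inspector's maximin is 8; column maxima are 21 and 9, so the inspectee's minimax is 9. These differ, so the equilibrium is in mixed strategies.
Let the inspector play day 1 with probability p. The inspectee is indifferent when 21p + 8(1−p) = 4p + 9(1−p), giving p = 1/18.
Let the inspectee play day 1 with probability q. The inspector is indifferent when 21q + 4(1−q) = 8q + 9(1−q), giving q = 5/18.
The value is 21·(5/18) + (4)·(13/18) = 157/18.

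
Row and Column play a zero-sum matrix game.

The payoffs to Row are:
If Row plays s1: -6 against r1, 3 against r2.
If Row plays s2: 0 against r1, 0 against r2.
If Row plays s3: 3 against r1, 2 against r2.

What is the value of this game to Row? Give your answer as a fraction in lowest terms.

21/10

Row s2 is strictly dominated by row s3, so Row never plays it.
The remaining 2×2 game on (s1, s3) × (r1, r2) has no saddle point. Let Row play s1 with probability p; indifference gives −6p + 3(1−p) = 3p + 2(1−p), so p = 1/10.
Similarly Column's optimal q on r1 is 1/10, and the value is -6·(1/10) + (3)·(9/10) = 21/10.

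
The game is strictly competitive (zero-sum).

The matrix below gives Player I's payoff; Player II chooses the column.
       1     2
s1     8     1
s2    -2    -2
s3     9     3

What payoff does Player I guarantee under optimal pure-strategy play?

3

Row minima: 1, -2, 3 → Player I's maximin is 3.
Column maxima: 9, 3 → Player II's minimax is 3.
They coincide at (s3, 2), so the value is 3.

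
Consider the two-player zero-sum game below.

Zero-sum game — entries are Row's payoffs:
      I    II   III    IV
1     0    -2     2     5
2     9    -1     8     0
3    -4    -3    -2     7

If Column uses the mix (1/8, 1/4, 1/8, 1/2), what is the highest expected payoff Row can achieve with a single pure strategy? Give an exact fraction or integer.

1: (0)·(1/8) + (-2)·(1/4) + (2)·(1/8) + (5)·(1/2) = 9/4.
2: (9)·(1/8) + (-1)·(1/4) + (8)·(1/8) + (0)·(1/2) = 15/8.
3: (-4)·(1/8) + (-3)·(1/4) + (-2)·(1/8) + (7)·(1/2) = 2.
The best pure response is 1 with expected payoff 9/4.

9/4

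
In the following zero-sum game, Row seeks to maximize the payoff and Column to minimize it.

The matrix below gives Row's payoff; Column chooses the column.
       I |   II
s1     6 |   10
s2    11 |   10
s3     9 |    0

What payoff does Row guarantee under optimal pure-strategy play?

Row minima: 6, 10, 0 → Row's maximin is 10.
Column maxima: 11, 10 → Column's minimax is 10.
They coincide at (s2, II), so the value is 10.

10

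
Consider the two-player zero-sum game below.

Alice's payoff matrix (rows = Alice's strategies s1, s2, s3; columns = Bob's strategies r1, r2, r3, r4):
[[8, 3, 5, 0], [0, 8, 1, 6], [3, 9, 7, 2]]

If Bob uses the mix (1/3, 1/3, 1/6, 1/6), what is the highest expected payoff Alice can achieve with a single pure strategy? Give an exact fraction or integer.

11/2

s1: (8)·(1/3) + (3)·(1/3) + (5)·(1/6) + (0)·(1/6) = 9/2.
s2: (0)·(1/3) + (8)·(1/3) + (1)·(1/6) + (6)·(1/6) = 23/6.
s3: (3)·(1/3) + (9)·(1/3) + (7)·(1/6) + (2)·(1/6) = 11/2.
The best pure response is s3 with expected payoff 11/2.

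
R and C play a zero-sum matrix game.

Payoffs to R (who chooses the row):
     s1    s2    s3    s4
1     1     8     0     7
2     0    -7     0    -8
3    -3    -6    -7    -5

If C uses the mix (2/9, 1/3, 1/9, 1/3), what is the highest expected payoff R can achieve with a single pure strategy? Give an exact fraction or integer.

47/9

1: (1)·(2/9) + (8)·(1/3) + (0)·(1/9) + (7)·(1/3) = 47/9.
2: (0)·(2/9) + (-7)·(1/3) + (0)·(1/9) + (-8)·(1/3) = -5.
3: (-3)·(2/9) + (-6)·(1/3) + (-7)·(1/9) + (-5)·(1/3) = -46/9.
The best pure response is 1 with expected payoff 47/9.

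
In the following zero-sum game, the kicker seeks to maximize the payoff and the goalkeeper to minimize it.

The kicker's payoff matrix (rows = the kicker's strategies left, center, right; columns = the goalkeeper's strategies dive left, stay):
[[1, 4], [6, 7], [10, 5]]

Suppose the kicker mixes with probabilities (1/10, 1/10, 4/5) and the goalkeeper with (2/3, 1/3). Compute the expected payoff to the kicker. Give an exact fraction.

15/2

Against (2/3, 1/3), each row's expected payoff is left: 2; center: 19/3; right: 25/3.
Taking the (1/10, 1/10, 4/5)-weighted average: (1/10)·(2) + (1/10)·(19/3) + (4/5)·(25/3) = 15/2.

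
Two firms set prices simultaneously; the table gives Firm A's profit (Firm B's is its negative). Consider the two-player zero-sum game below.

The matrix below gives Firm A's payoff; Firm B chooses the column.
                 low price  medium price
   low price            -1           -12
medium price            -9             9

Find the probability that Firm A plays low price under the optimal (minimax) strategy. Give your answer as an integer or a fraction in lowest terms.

18/29

Row minima are -12 and -9, so Firm A's maximin is -9; column maxima are -1 and 9, so Firm B's minimax is -1. These differ, so the equilibrium is in mixed strategies.
Let Firm A play low price with probability p. Firm B is indifferent when −p − 9(1−p) = −12p + 9(1−p), giving p = 18/29.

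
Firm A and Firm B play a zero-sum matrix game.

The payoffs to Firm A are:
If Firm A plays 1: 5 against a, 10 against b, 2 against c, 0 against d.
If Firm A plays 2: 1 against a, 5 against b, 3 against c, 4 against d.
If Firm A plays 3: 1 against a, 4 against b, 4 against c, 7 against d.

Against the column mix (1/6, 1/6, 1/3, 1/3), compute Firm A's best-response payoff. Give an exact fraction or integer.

1: (5)·(1/6) + (10)·(1/6) + (2)·(1/3) + (0)·(1/3) = 19/6.
2: (1)·(1/6) + (5)·(1/6) + (3)·(1/3) + (4)·(1/3) = 10/3.
3: (1)·(1/6) + (4)·(1/6) + (4)·(1/3) + (7)·(1/3) = 9/2.
The best pure response is 3 with expected payoff 9/2.

9/2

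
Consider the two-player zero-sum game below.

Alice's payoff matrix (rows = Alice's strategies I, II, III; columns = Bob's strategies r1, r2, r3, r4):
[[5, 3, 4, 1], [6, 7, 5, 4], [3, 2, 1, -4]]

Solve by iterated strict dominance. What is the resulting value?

4

Column r2 is strictly dominated by r4 for Bob (1<3, 4<7, -4<2); eliminate r2.
Column r1 is strictly dominated by r3 for Bob (4<5, 5<6, 1<3); eliminate r1.
Column r3 is strictly dominated by r4 for Bob (1<4, 4<5, -4<1); eliminate r3.
Row I is strictly dominated by row II (4>1); eliminate I.
Row III is strictly dominated by row II (4>-4); eliminate III.
Only (II, r4) remains, with payoff 4.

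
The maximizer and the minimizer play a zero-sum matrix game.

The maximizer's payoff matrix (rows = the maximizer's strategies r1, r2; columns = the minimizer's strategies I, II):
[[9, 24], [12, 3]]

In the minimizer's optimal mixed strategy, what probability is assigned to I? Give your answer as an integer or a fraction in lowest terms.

7/8

Row minima are 9 and 3, so the maximizer's maximin is 9; column maxima are 12 and 24, so the minimizer's minimax is 12. These differ, so the equilibrium is in mixed strategies.
Let the minimizer play I with probability q. The maximizer is indifferent when 9q + 24(1−q) = 12q + 3(1−q), giving q = 7/8.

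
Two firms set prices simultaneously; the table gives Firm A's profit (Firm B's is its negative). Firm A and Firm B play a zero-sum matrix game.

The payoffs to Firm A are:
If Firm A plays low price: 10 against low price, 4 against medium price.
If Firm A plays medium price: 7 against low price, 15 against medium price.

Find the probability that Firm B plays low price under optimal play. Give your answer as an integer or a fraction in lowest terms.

11/14

Row minima are 4 and 7, so Firm A's maximin is 7; column maxima are 10 and 15, so Firm B's minimax is 10. These differ, so the equilibrium is in mixed strategies.
Let Firm B play low price with probability q. Firm A is indifferent when 10q + 4(1−q) = 7q + 15(1−q), giving q = 11/14.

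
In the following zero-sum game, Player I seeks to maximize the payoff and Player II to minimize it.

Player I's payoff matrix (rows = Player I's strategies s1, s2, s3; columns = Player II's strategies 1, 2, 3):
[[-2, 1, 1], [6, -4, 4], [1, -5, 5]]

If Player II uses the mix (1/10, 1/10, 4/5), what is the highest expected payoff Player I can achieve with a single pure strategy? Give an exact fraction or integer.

18/5

s1: (-2)·(1/10) + (1)·(1/10) + (1)·(4/5) = 7/10.
s2: (6)·(1/10) + (-4)·(1/10) + (4)·(4/5) = 17/5.
s3: (1)·(1/10) + (-5)·(1/10) + (5)·(4/5) = 18/5.
The best pure response is s3 with expected payoff 18/5.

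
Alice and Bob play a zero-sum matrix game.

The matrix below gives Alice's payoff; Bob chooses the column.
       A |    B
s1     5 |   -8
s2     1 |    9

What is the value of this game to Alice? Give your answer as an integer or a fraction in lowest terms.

Row minima are -8 and 1, so Alice's maximin is 1; column maxima are 5 and 9, so Bob's minimax is 5. These differ, so the equilibrium is in mixed strategies.
Let Alice play s1 with probability p. Bob is indifferent when 5p + (1−p) = −8p + 9(1−p), giving p = 8/21.
Let Bob play A with probability q. Alice is indifferent when 5q − 8(1−q) = q + 9(1−q), giving q = 17/21.
The value is 5·(17/21) + (-8)·(4/21) = 53/21.

53/21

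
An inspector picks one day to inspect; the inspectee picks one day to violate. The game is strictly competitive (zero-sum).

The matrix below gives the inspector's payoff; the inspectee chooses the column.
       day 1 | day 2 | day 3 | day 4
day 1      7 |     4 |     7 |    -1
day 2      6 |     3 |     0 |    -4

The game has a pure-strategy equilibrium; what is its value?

Row minima: -1, -4 → the inspector's maximin is -1.
Column maxima: 7, 4, 7, -1 → the inspectee's minimax is -1.
They coincide at (day 1, day 4), so the value is -1.

-1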